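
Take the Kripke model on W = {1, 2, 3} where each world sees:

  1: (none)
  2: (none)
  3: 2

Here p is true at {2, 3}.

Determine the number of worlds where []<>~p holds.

1: no successors, so []<>~p holds vacuously. ✓
2: no successors, so []<>~p holds vacuously. ✓
3: successors {2}; <>~p there: 2:F. ✗
Satisfying worlds: {1, 2}.

2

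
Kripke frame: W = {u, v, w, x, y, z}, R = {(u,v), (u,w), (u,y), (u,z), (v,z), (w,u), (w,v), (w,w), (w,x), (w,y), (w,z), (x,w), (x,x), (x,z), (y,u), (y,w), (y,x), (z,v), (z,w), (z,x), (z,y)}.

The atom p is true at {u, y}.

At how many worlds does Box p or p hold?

u: Box p is F, p is T. ✓
v: Box p is F, p is F. ✗
w: Box p is F, p is F. ✗
x: Box p is F, p is F. ✗
y: Box p is F, p is T. ✓
z: Box p is F, p is F. ✗
Satisfying worlds: {u, y}.

2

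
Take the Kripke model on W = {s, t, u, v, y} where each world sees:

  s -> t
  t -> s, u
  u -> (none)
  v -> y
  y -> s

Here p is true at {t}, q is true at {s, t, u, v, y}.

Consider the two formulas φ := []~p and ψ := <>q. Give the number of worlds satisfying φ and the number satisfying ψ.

For []~p:
s: successors {t}; ~p there: t:F. ✗
t: successors {s, u}; ~p there: s:T, u:T. ✓
u: no successors, so []~p holds vacuously. ✓
v: successors {y}; ~p there: y:T. ✓
y: successors {s}; ~p there: s:T. ✓
— 4 worlds.
For <>q:
s: successors {t}; q there: t:T. ✓
t: successors {s, u}; q there: s:T, u:T. ✓
u: no successors, so <>q fails. ✗
v: successors {y}; q there: y:T. ✓
y: successors {s}; q there: s:T. ✓
— 4 worlds.

4 and 4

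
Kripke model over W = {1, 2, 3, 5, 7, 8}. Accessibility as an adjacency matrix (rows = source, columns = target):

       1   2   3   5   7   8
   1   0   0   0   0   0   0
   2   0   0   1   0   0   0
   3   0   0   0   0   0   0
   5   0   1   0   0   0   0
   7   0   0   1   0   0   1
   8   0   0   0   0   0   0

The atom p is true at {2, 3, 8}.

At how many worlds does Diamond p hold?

3

1: no successors, so Diamond p fails. ✗
2: successors {3}; p there: 3:T. ✓
3: no successors, so Diamond p fails. ✗
5: successors {2}; p there: 2:T. ✓
7: successors {3, 8}; p there: 3:T, 8:T. ✓
8: no successors, so Diamond p fails. ✗
Satisfying worlds: {2, 5, 7}.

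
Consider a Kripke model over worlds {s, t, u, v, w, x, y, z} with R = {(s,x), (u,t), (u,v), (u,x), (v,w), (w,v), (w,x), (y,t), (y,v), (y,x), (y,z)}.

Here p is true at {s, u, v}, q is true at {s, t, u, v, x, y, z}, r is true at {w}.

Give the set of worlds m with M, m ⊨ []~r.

{s, t, u, w, x, y, z}

s: successors {x}; ~r there: x:T. ✓
t: no successors, so []~r holds vacuously. ✓
u: successors {t, v, x}; ~r there: t:T, v:T, x:T. ✓
v: successors {w}; ~r there: w:F. ✗
w: successors {v, x}; ~r there: v:T, x:T. ✓
x: no successors, so []~r holds vacuously. ✓
y: successors {t, v, x, z}; ~r there: t:T, v:T, x:T, z:T. ✓
z: no successors, so []~r holds vacuously. ✓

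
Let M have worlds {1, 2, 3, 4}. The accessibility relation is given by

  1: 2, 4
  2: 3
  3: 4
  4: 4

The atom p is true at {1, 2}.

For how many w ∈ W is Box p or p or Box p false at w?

2

1: Box p or p is T, Box p is F. ✓
2: Box p or p is T, Box p is F. ✓
3: Box p or p is F, Box p is F. ✗
4: Box p or p is F, Box p is F. ✗
Satisfying worlds: {1, 2}.
So Box p or p or Box p fails at the other 2 worlds.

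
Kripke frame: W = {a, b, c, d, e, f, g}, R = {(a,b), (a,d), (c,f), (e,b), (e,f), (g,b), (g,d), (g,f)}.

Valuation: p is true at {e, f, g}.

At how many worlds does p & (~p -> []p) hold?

a: p is F, ~p -> []p is F. ✗
b: p is F, ~p -> []p is T. ✗
c: p is F, ~p -> []p is T. ✗
d: p is F, ~p -> []p is T. ✗
e: p is T, ~p -> []p is T. ✓
f: p is T, ~p -> []p is T. ✓
g: p is T, ~p -> []p is T. ✓
Satisfying worlds: {e, f, g}.

3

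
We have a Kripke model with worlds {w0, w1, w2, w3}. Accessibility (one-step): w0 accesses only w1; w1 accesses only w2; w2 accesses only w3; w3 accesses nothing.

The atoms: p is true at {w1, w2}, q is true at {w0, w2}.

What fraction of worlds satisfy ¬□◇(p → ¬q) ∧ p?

1/4

w0: ¬□◇(p → ¬q) is T, p is F. ✗
w1: ¬□◇(p → ¬q) is F, p is T. ✗
w2: ¬□◇(p → ¬q) is T, p is T. ✓
w3: ¬□◇(p → ¬q) is F, p is F. ✗
That's 1 of 4 worlds, so 1/4.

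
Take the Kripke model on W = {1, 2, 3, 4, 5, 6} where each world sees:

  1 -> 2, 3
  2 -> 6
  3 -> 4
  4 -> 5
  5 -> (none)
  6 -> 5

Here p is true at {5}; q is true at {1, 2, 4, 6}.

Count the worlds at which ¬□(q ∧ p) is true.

1: □(q ∧ p) is F. ✓
2: □(q ∧ p) is F. ✓
3: □(q ∧ p) is F. ✓
4: □(q ∧ p) is F. ✓
5: □(q ∧ p) is T. ✗
6: □(q ∧ p) is F. ✓
Satisfying worlds: {1, 2, 3, 4, 6}.

5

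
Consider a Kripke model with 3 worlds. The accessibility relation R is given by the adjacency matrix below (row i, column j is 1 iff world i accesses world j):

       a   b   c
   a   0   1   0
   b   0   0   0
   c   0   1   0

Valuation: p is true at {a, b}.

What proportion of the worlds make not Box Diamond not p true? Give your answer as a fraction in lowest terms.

a: Box Diamond not p is F. ✓
b: Box Diamond not p is T. ✗
c: Box Diamond not p is F. ✓
That's 2 of 3 worlds, so 2/3.

2/3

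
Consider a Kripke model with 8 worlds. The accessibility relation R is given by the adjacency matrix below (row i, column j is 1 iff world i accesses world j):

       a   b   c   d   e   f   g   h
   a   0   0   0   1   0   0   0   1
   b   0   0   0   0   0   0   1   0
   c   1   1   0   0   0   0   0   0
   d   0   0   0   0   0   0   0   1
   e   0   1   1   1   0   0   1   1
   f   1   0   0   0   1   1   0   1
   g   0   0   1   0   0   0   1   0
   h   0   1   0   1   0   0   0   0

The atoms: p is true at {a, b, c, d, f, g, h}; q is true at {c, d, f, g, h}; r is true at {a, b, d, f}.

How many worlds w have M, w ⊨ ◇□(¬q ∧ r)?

2

a: successors {d, h}; □(¬q ∧ r) there: d:F, h:F. ✗
b: successors {g}; □(¬q ∧ r) there: g:F. ✗
c: successors {a, b}; □(¬q ∧ r) there: a:F, b:F. ✗
d: successors {h}; □(¬q ∧ r) there: h:F. ✗
e: successors {b, c, d, g, h}; □(¬q ∧ r) there: b:F, c:T, d:F, g:F, h:F. ✓
f: successors {a, e, f, h}; □(¬q ∧ r) there: a:F, e:F, f:F, h:F. ✗
g: successors {c, g}; □(¬q ∧ r) there: c:T, g:F. ✓
h: successors {b, d}; □(¬q ∧ r) there: b:F, d:F. ✗
Satisfying worlds: {e, g}.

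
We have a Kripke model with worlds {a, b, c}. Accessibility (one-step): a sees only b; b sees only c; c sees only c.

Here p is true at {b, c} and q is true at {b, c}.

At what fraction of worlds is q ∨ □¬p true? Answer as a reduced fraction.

a: q is F, □¬p is F. ✗
b: q is T, □¬p is F. ✓
c: q is T, □¬p is F. ✓
That's 2 of 3 worlds, so 2/3.

2/3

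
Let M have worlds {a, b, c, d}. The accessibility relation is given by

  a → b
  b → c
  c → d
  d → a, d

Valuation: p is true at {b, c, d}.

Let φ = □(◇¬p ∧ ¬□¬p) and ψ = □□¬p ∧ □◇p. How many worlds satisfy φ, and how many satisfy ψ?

For □(◇¬p ∧ ¬□¬p):
a: successors {b}; ◇¬p ∧ ¬□¬p there: b:F. ✗
b: successors {c}; ◇¬p ∧ ¬□¬p there: c:F. ✗
c: successors {d}; ◇¬p ∧ ¬□¬p there: d:T. ✓
d: successors {a, d}; ◇¬p ∧ ¬□¬p there: a:F, d:T. ✗
— 1 world.
For □□¬p ∧ □◇p:
a: □□¬p is F, □◇p is T. ✗
b: □□¬p is F, □◇p is T. ✗
c: □□¬p is F, □◇p is T. ✗
d: □□¬p is F, □◇p is T. ✗
— 0 worlds.

1 and 0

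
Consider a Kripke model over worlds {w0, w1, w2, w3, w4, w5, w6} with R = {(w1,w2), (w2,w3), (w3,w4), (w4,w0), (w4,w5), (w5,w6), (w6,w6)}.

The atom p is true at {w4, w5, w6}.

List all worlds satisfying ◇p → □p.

w0: ◇p is F, □p is T. ✓
w1: ◇p is F, □p is F. ✓
w2: ◇p is F, □p is F. ✓
w3: ◇p is T, □p is T. ✓
w4: ◇p is T, □p is F. ✗
w5: ◇p is T, □p is T. ✓
w6: ◇p is T, □p is T. ✓

{w0, w1, w2, w3, w5, w6}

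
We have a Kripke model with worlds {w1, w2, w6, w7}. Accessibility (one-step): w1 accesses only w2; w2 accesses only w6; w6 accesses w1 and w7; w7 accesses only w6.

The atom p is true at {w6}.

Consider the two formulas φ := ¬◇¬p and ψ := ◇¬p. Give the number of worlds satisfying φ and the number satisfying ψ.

2 and 2

For ¬◇¬p:
w1: ◇¬p is T. ✗
w2: ◇¬p is F. ✓
w6: ◇¬p is T. ✗
w7: ◇¬p is F. ✓
— 2 worlds.
For ◇¬p:
w1: successors {w2}; ¬p there: w2:T. ✓
w2: successors {w6}; ¬p there: w6:F. ✗
w6: successors {w1, w7}; ¬p there: w1:T, w7:T. ✓
w7: successors {w6}; ¬p there: w6:F. ✗
— 2 worlds.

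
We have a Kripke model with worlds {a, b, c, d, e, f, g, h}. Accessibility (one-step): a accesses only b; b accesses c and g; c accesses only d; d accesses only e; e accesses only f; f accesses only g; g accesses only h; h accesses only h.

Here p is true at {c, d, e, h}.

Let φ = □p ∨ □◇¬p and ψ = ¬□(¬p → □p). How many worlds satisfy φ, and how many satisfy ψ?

For □p ∨ □◇¬p:
a: □p is F, □◇¬p is T. ✓
b: □p is F, □◇¬p is F. ✗
c: □p is T, □◇¬p is F. ✓
d: □p is T, □◇¬p is T. ✓
e: □p is F, □◇¬p is T. ✓
f: □p is F, □◇¬p is F. ✗
g: □p is T, □◇¬p is F. ✓
h: □p is T, □◇¬p is F. ✓
— 6 worlds.
For ¬□(¬p → □p):
a: □(¬p → □p) is F. ✓
b: □(¬p → □p) is T. ✗
c: □(¬p → □p) is T. ✗
d: □(¬p → □p) is T. ✗
e: □(¬p → □p) is F. ✓
f: □(¬p → □p) is T. ✗
g: □(¬p → □p) is T. ✗
h: □(¬p → □p) is T. ✗
— 2 worlds.

6 and 2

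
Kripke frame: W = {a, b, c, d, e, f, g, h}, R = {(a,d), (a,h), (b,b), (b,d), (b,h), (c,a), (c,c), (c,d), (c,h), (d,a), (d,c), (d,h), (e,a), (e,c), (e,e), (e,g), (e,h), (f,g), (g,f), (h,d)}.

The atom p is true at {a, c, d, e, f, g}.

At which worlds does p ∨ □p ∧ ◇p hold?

{a, c, d, e, f, g, h}

a: p is T, □p ∧ ◇p is F. ✓
b: p is F, □p ∧ ◇p is F. ✗
c: p is T, □p ∧ ◇p is F. ✓
d: p is T, □p ∧ ◇p is F. ✓
e: p is T, □p ∧ ◇p is F. ✓
f: p is T, □p ∧ ◇p is T. ✓
g: p is T, □p ∧ ◇p is T. ✓
h: p is F, □p ∧ ◇p is T. ✓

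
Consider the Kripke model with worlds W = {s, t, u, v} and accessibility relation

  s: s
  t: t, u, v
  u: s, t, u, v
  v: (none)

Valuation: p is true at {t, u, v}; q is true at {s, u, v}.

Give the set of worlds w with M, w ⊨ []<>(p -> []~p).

{s, v}

s: successors {s}; <>(p -> []~p) there: s:T. ✓
t: successors {t, u, v}; <>(p -> []~p) there: t:T, u:T, v:F. ✗
u: successors {s, t, u, v}; <>(p -> []~p) there: s:T, t:T, u:T, v:F. ✗
v: no successors, so []<>(p -> []~p) holds vacuously. ✓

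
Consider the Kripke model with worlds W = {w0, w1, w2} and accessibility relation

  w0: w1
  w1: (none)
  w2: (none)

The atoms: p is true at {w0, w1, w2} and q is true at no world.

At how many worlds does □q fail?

1

w0: successors {w1}; q there: w1:F. ✗
w1: no successors, so □q holds vacuously. ✓
w2: no successors, so □q holds vacuously. ✓
Satisfying worlds: {w1, w2}.
So □q fails at the other 1 world.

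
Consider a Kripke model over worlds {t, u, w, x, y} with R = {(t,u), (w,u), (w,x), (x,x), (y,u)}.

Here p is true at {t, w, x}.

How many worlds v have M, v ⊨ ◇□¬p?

t: successors {u}; □¬p there: u:T. ✓
u: no successors, so ◇□¬p fails. ✗
w: successors {u, x}; □¬p there: u:T, x:F. ✓
x: successors {x}; □¬p there: x:F. ✗
y: successors {u}; □¬p there: u:T. ✓
Satisfying worlds: {t, w, y}.

3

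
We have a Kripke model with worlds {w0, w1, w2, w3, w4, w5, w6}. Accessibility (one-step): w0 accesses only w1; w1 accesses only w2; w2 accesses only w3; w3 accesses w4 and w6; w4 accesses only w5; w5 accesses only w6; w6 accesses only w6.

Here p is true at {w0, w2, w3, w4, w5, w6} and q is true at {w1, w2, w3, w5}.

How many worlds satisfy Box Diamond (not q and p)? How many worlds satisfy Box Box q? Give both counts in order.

For Box Diamond (not q and p):
w0: successors {w1}; Diamond (not q and p) there: w1:F. ✗
w1: successors {w2}; Diamond (not q and p) there: w2:F. ✗
w2: successors {w3}; Diamond (not q and p) there: w3:T. ✓
w3: successors {w4, w6}; Diamond (not q and p) there: w4:F, w6:T. ✗
w4: successors {w5}; Diamond (not q and p) there: w5:T. ✓
w5: successors {w6}; Diamond (not q and p) there: w6:T. ✓
w6: successors {w6}; Diamond (not q and p) there: w6:T. ✓
— 4 worlds.
For Box Box q:
w0: successors {w1}; Box q there: w1:T. ✓
w1: successors {w2}; Box q there: w2:T. ✓
w2: successors {w3}; Box q there: w3:F. ✗
w3: successors {w4, w6}; Box q there: w4:T, w6:F. ✗
w4: successors {w5}; Box q there: w5:F. ✗
w5: successors {w6}; Box q there: w6:F. ✗
w6: successors {w6}; Box q there: w6:F. ✗
— 2 worlds.

4 and 2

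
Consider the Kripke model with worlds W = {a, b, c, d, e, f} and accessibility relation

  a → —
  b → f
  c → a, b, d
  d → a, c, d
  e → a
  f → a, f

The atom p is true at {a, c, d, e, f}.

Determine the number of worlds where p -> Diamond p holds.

5

a: p is T, Diamond p is F. ✗
b: p is F, Diamond p is T. ✓
c: p is T, Diamond p is T. ✓
d: p is T, Diamond p is T. ✓
e: p is T, Diamond p is T. ✓
f: p is T, Diamond p is T. ✓
Satisfying worlds: {b, c, d, e, f}.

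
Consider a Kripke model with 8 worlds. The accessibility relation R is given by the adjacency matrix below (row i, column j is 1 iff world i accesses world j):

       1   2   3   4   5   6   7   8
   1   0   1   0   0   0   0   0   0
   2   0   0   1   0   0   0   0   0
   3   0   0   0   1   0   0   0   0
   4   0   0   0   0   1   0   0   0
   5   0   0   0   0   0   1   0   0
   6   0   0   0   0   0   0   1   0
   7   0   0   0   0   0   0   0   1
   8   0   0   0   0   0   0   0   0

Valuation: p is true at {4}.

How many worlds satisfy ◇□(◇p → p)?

6

1: successors {2}; □(◇p → p) there: 2:F. ✗
2: successors {3}; □(◇p → p) there: 3:T. ✓
3: successors {4}; □(◇p → p) there: 4:T. ✓
4: successors {5}; □(◇p → p) there: 5:T. ✓
5: successors {6}; □(◇p → p) there: 6:T. ✓
6: successors {7}; □(◇p → p) there: 7:T. ✓
7: successors {8}; □(◇p → p) there: 8:T. ✓
8: no successors, so ◇□(◇p → p) fails. ✗
Satisfying worlds: {2, 3, 4, 5, 6, 7}.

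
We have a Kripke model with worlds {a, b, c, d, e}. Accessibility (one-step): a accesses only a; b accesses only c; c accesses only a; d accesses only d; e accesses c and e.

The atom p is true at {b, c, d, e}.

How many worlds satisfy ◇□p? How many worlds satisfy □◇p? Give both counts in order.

2 and 1

For ◇□p:
a: successors {a}; □p there: a:F. ✗
b: successors {c}; □p there: c:F. ✗
c: successors {a}; □p there: a:F. ✗
d: successors {d}; □p there: d:T. ✓
e: successors {c, e}; □p there: c:F, e:T. ✓
— 2 worlds.
For □◇p:
a: successors {a}; ◇p there: a:F. ✗
b: successors {c}; ◇p there: c:F. ✗
c: successors {a}; ◇p there: a:F. ✗
d: successors {d}; ◇p there: d:T. ✓
e: successors {c, e}; ◇p there: c:F, e:T. ✗
— 1 world.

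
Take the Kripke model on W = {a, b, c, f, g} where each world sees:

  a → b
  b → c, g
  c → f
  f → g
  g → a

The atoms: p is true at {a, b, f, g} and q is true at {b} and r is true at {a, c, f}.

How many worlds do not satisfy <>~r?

a: successors {b}; ~r there: b:T. ✓
b: successors {c, g}; ~r there: c:F, g:T. ✓
c: successors {f}; ~r there: f:F. ✗
f: successors {g}; ~r there: g:T. ✓
g: successors {a}; ~r there: a:F. ✗
Satisfying worlds: {a, b, f}.
So <>~r fails at the other 2 worlds.

2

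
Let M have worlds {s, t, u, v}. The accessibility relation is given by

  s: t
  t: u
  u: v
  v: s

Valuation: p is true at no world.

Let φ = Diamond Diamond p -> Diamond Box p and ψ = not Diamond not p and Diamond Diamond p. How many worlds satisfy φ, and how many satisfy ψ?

For Diamond Diamond p -> Diamond Box p:
s: Diamond Diamond p is F, Diamond Box p is F. ✓
t: Diamond Diamond p is F, Diamond Box p is F. ✓
u: Diamond Diamond p is F, Diamond Box p is F. ✓
v: Diamond Diamond p is F, Diamond Box p is F. ✓
— 4 worlds.
For not Diamond not p and Diamond Diamond p:
s: not Diamond not p is F, Diamond Diamond p is F. ✗
t: not Diamond not p is F, Diamond Diamond p is F. ✗
u: not Diamond not p is F, Diamond Diamond p is F. ✗
v: not Diamond not p is F, Diamond Diamond p is F. ✗
— 0 worlds.

4 and 0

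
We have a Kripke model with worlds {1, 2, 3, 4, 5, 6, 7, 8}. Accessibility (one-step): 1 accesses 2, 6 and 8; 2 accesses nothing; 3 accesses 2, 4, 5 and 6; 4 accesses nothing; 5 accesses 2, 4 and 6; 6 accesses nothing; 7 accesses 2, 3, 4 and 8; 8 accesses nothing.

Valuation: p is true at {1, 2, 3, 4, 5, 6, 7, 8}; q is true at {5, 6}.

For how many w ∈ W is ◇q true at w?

3

1: successors {2, 6, 8}; q there: 2:F, 6:T, 8:F. ✓
2: no successors, so ◇q fails. ✗
3: successors {2, 4, 5, 6}; q there: 2:F, 4:F, 5:T, 6:T. ✓
4: no successors, so ◇q fails. ✗
5: successors {2, 4, 6}; q there: 2:F, 4:F, 6:T. ✓
6: no successors, so ◇q fails. ✗
7: successors {2, 3, 4, 8}; q there: 2:F, 3:F, 4:F, 8:F. ✗
8: no successors, so ◇q fails. ✗
Satisfying worlds: {1, 3, 5}.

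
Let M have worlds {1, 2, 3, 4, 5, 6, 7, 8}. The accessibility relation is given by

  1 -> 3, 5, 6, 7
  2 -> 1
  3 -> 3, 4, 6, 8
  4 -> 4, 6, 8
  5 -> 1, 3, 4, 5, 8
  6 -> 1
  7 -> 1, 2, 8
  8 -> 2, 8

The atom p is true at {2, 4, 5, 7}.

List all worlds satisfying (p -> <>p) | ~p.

1: p -> <>p is T, ~p is T. ✓
2: p -> <>p is F, ~p is F. ✗
3: p -> <>p is T, ~p is T. ✓
4: p -> <>p is T, ~p is F. ✓
5: p -> <>p is T, ~p is F. ✓
6: p -> <>p is T, ~p is T. ✓
7: p -> <>p is T, ~p is F. ✓
8: p -> <>p is T, ~p is T. ✓

{1, 3, 4, 5, 6, 7, 8}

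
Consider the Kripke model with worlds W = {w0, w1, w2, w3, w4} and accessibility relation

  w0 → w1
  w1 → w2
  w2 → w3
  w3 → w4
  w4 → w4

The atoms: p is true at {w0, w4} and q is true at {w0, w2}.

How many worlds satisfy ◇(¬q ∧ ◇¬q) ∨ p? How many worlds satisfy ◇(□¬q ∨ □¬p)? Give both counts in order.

4 and 5

For ◇(¬q ∧ ◇¬q) ∨ p:
w0: ◇(¬q ∧ ◇¬q) is F, p is T. ✓
w1: ◇(¬q ∧ ◇¬q) is F, p is F. ✗
w2: ◇(¬q ∧ ◇¬q) is T, p is F. ✓
w3: ◇(¬q ∧ ◇¬q) is T, p is F. ✓
w4: ◇(¬q ∧ ◇¬q) is T, p is T. ✓
— 4 worlds.
For ◇(□¬q ∨ □¬p):
w0: successors {w1}; □¬q ∨ □¬p there: w1:T. ✓
w1: successors {w2}; □¬q ∨ □¬p there: w2:T. ✓
w2: successors {w3}; □¬q ∨ □¬p there: w3:T. ✓
w3: successors {w4}; □¬q ∨ □¬p there: w4:T. ✓
w4: successors {w4}; □¬q ∨ □¬p there: w4:T. ✓
— 5 worlds.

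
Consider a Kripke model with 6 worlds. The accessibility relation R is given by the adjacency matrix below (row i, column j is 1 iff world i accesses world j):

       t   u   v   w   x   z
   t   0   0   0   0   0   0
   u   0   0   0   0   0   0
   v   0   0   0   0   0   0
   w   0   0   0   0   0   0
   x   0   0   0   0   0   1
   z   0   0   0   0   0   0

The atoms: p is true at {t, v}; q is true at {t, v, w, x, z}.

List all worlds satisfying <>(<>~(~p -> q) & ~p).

∅

t: no successors, so <>(<>~(~p -> q) & ~p) fails. ✗
u: no successors, so <>(<>~(~p -> q) & ~p) fails. ✗
v: no successors, so <>(<>~(~p -> q) & ~p) fails. ✗
w: no successors, so <>(<>~(~p -> q) & ~p) fails. ✗
x: successors {z}; <>~(~p -> q) & ~p there: z:F. ✗
z: no successors, so <>(<>~(~p -> q) & ~p) fails. ✗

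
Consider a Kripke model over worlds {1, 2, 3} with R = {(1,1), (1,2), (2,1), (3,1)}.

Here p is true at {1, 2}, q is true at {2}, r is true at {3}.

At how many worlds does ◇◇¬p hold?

1: successors {1, 2}; ◇¬p there: 1:F, 2:F. ✗
2: successors {1}; ◇¬p there: 1:F. ✗
3: successors {1}; ◇¬p there: 1:F. ✗
Satisfying worlds: ∅.

0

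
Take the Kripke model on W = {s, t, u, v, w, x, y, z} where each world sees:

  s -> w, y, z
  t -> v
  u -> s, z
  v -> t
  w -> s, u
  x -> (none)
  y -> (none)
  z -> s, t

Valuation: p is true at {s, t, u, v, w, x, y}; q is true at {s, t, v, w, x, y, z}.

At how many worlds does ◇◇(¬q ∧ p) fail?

7

s: successors {w, y, z}; ◇(¬q ∧ p) there: w:T, y:F, z:F. ✓
t: successors {v}; ◇(¬q ∧ p) there: v:F. ✗
u: successors {s, z}; ◇(¬q ∧ p) there: s:F, z:F. ✗
v: successors {t}; ◇(¬q ∧ p) there: t:F. ✗
w: successors {s, u}; ◇(¬q ∧ p) there: s:F, u:F. ✗
x: no successors, so ◇◇(¬q ∧ p) fails. ✗
y: no successors, so ◇◇(¬q ∧ p) fails. ✗
z: successors {s, t}; ◇(¬q ∧ p) there: s:F, t:F. ✗
Satisfying worlds: {s}.
So ◇◇(¬q ∧ p) fails at the other 7 worlds.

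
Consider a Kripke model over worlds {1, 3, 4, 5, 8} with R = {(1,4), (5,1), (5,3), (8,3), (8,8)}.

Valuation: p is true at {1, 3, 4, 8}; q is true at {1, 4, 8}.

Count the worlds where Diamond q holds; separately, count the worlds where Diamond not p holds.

3 and 0

For Diamond q:
1: successors {4}; q there: 4:T. ✓
3: no successors, so Diamond q fails. ✗
4: no successors, so Diamond q fails. ✗
5: successors {1, 3}; q there: 1:T, 3:F. ✓
8: successors {3, 8}; q there: 3:F, 8:T. ✓
— 3 worlds.
For Diamond not p:
1: successors {4}; not p there: 4:F. ✗
3: no successors, so Diamond not p fails. ✗
4: no successors, so Diamond not p fails. ✗
5: successors {1, 3}; not p there: 1:F, 3:F. ✗
8: successors {3, 8}; not p there: 3:F, 8:F. ✗
— 0 worlds.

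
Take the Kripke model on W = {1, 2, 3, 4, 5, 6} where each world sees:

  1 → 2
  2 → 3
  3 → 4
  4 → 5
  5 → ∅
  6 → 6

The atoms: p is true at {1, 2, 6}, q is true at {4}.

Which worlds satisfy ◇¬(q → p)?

1: successors {2}; ¬(q → p) there: 2:F. ✗
2: successors {3}; ¬(q → p) there: 3:F. ✗
3: successors {4}; ¬(q → p) there: 4:T. ✓
4: successors {5}; ¬(q → p) there: 5:F. ✗
5: no successors, so ◇¬(q → p) fails. ✗
6: successors {6}; ¬(q → p) there: 6:F. ✗

{3}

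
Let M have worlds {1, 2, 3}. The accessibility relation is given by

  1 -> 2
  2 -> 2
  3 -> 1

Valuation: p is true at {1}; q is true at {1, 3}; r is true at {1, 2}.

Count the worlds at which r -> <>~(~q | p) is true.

1: r is T, <>~(~q | p) is F. ✗
2: r is T, <>~(~q | p) is F. ✗
3: r is F, <>~(~q | p) is F. ✓
Satisfying worlds: {3}.

1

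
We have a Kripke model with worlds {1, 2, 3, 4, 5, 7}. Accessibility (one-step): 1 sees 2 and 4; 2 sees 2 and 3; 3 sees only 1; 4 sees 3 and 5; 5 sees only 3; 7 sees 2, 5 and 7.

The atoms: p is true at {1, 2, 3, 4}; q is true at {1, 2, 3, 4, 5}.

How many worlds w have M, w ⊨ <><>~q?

1

1: successors {2, 4}; <>~q there: 2:F, 4:F. ✗
2: successors {2, 3}; <>~q there: 2:F, 3:F. ✗
3: successors {1}; <>~q there: 1:F. ✗
4: successors {3, 5}; <>~q there: 3:F, 5:F. ✗
5: successors {3}; <>~q there: 3:F. ✗
7: successors {2, 5, 7}; <>~q there: 2:F, 5:F, 7:T. ✓
Satisfying worlds: {7}.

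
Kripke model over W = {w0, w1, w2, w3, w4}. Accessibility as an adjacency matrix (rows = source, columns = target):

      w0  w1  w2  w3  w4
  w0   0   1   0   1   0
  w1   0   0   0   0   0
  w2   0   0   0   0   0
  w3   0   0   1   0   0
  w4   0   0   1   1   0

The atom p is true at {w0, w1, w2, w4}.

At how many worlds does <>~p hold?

w0: successors {w1, w3}; ~p there: w1:F, w3:T. ✓
w1: no successors, so <>~p fails. ✗
w2: no successors, so <>~p fails. ✗
w3: successors {w2}; ~p there: w2:F. ✗
w4: successors {w2, w3}; ~p there: w2:F, w3:T. ✓
Satisfying worlds: {w0, w4}.

2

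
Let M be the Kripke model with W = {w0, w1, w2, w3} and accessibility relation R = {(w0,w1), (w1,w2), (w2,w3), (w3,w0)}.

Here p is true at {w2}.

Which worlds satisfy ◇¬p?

w0: successors {w1}; ¬p there: w1:T. ✓
w1: successors {w2}; ¬p there: w2:F. ✗
w2: successors {w3}; ¬p there: w3:T. ✓
w3: successors {w0}; ¬p there: w0:T. ✓

{w0, w2, w3}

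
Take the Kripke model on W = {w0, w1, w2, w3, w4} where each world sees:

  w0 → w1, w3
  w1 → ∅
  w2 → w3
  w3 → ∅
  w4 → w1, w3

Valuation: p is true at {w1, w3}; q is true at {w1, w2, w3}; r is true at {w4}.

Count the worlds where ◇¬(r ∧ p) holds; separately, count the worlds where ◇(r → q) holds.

3 and 3

For ◇¬(r ∧ p):
w0: successors {w1, w3}; ¬(r ∧ p) there: w1:T, w3:T. ✓
w1: no successors, so ◇¬(r ∧ p) fails. ✗
w2: successors {w3}; ¬(r ∧ p) there: w3:T. ✓
w3: no successors, so ◇¬(r ∧ p) fails. ✗
w4: successors {w1, w3}; ¬(r ∧ p) there: w1:T, w3:T. ✓
— 3 worlds.
For ◇(r → q):
w0: successors {w1, w3}; r → q there: w1:T, w3:T. ✓
w1: no successors, so ◇(r → q) fails. ✗
w2: successors {w3}; r → q there: w3:T. ✓
w3: no successors, so ◇(r → q) fails. ✗
w4: successors {w1, w3}; r → q there: w1:T, w3:T. ✓
— 3 worlds.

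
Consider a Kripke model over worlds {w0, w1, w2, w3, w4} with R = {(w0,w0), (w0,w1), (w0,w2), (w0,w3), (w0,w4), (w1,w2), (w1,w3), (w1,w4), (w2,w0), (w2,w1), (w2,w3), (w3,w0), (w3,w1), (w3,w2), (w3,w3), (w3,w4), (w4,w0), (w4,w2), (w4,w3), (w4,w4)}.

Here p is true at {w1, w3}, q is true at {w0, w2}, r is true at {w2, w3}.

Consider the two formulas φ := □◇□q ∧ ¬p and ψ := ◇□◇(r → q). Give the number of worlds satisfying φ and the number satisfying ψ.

For □◇□q ∧ ¬p:
w0: □◇□q is F, ¬p is T. ✗
w1: □◇□q is F, ¬p is F. ✗
w2: □◇□q is F, ¬p is T. ✗
w3: □◇□q is F, ¬p is F. ✗
w4: □◇□q is F, ¬p is T. ✗
— 0 worlds.
For ◇□◇(r → q):
w0: successors {w0, w1, w2, w3, w4}; □◇(r → q) there: w0:T, w1:T, w2:T, w3:T, w4:T. ✓
w1: successors {w2, w3, w4}; □◇(r → q) there: w2:T, w3:T, w4:T. ✓
w2: successors {w0, w1, w3}; □◇(r → q) there: w0:T, w1:T, w3:T. ✓
w3: successors {w0, w1, w2, w3, w4}; □◇(r → q) there: w0:T, w1:T, w2:T, w3:T, w4:T. ✓
w4: successors {w0, w2, w3, w4}; □◇(r → q) there: w0:T, w2:T, w3:T, w4:T. ✓
— 5 worlds.

0 and 5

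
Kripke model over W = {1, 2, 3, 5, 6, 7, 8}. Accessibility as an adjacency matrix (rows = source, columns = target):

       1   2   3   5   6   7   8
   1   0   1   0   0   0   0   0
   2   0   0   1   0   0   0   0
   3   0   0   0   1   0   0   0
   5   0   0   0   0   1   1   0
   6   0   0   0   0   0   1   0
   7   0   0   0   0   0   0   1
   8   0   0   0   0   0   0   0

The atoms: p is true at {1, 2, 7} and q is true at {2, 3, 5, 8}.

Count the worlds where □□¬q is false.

4

1: successors {2}; □¬q there: 2:F. ✗
2: successors {3}; □¬q there: 3:F. ✗
3: successors {5}; □¬q there: 5:T. ✓
5: successors {6, 7}; □¬q there: 6:T, 7:F. ✗
6: successors {7}; □¬q there: 7:F. ✗
7: successors {8}; □¬q there: 8:T. ✓
8: no successors, so □□¬q holds vacuously. ✓
Satisfying worlds: {3, 7, 8}.
So □□¬q fails at the other 4 worlds.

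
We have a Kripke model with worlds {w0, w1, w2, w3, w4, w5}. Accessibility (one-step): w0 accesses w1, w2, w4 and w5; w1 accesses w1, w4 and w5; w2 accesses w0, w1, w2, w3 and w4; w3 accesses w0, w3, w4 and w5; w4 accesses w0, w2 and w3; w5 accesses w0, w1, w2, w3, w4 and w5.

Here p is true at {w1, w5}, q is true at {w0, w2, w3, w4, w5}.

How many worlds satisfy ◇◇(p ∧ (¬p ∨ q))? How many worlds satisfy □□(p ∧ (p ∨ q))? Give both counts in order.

6 and 0

For ◇◇(p ∧ (¬p ∨ q)):
w0: successors {w1, w2, w4, w5}; ◇(p ∧ (¬p ∨ q)) there: w1:T, w2:F, w4:F, w5:T. ✓
w1: successors {w1, w4, w5}; ◇(p ∧ (¬p ∨ q)) there: w1:T, w4:F, w5:T. ✓
w2: successors {w0, w1, w2, w3, w4}; ◇(p ∧ (¬p ∨ q)) there: w0:T, w1:T, w2:F, w3:T, w4:F. ✓
w3: successors {w0, w3, w4, w5}; ◇(p ∧ (¬p ∨ q)) there: w0:T, w3:T, w4:F, w5:T. ✓
w4: successors {w0, w2, w3}; ◇(p ∧ (¬p ∨ q)) there: w0:T, w2:F, w3:T. ✓
w5: successors {w0, w1, w2, w3, w4, w5}; ◇(p ∧ (¬p ∨ q)) there: w0:T, w1:T, w2:F, w3:T, w4:F, w5:T. ✓
— 6 worlds.
For □□(p ∧ (p ∨ q)):
w0: successors {w1, w2, w4, w5}; □(p ∧ (p ∨ q)) there: w1:F, w2:F, w4:F, w5:F. ✗
w1: successors {w1, w4, w5}; □(p ∧ (p ∨ q)) there: w1:F, w4:F, w5:F. ✗
w2: successors {w0, w1, w2, w3, w4}; □(p ∧ (p ∨ q)) there: w0:F, w1:F, w2:F, w3:F, w4:F. ✗
w3: successors {w0, w3, w4, w5}; □(p ∧ (p ∨ q)) there: w0:F, w3:F, w4:F, w5:F. ✗
w4: successors {w0, w2, w3}; □(p ∧ (p ∨ q)) there: w0:F, w2:F, w3:F. ✗
w5: successors {w0, w1, w2, w3, w4, w5}; □(p ∧ (p ∨ q)) there: w0:F, w1:F, w2:F, w3:F, w4:F, w5:F. ✗
— 0 worlds.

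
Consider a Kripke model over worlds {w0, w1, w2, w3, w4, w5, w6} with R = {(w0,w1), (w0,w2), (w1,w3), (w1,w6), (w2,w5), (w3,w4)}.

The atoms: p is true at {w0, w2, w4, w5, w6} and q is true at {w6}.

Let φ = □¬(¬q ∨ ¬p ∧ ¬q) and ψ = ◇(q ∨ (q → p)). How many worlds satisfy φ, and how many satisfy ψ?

For □¬(¬q ∨ ¬p ∧ ¬q):
w0: successors {w1, w2}; ¬(¬q ∨ ¬p ∧ ¬q) there: w1:F, w2:F. ✗
w1: successors {w3, w6}; ¬(¬q ∨ ¬p ∧ ¬q) there: w3:F, w6:T. ✗
w2: successors {w5}; ¬(¬q ∨ ¬p ∧ ¬q) there: w5:F. ✗
w3: successors {w4}; ¬(¬q ∨ ¬p ∧ ¬q) there: w4:F. ✗
w4: no successors, so □¬(¬q ∨ ¬p ∧ ¬q) holds vacuously. ✓
w5: no successors, so □¬(¬q ∨ ¬p ∧ ¬q) holds vacuously. ✓
w6: no successors, so □¬(¬q ∨ ¬p ∧ ¬q) holds vacuously. ✓
— 3 worlds.
For ◇(q ∨ (q → p)):
w0: successors {w1, w2}; q ∨ (q → p) there: w1:T, w2:T. ✓
w1: successors {w3, w6}; q ∨ (q → p) there: w3:T, w6:T. ✓
w2: successors {w5}; q ∨ (q → p) there: w5:T. ✓
w3: successors {w4}; q ∨ (q → p) there: w4:T. ✓
w4: no successors, so ◇(q ∨ (q → p)) fails. ✗
w5: no successors, so ◇(q ∨ (q → p)) fails. ✗
w6: no successors, so ◇(q ∨ (q → p)) fails. ✗
— 4 worlds.

3 and 4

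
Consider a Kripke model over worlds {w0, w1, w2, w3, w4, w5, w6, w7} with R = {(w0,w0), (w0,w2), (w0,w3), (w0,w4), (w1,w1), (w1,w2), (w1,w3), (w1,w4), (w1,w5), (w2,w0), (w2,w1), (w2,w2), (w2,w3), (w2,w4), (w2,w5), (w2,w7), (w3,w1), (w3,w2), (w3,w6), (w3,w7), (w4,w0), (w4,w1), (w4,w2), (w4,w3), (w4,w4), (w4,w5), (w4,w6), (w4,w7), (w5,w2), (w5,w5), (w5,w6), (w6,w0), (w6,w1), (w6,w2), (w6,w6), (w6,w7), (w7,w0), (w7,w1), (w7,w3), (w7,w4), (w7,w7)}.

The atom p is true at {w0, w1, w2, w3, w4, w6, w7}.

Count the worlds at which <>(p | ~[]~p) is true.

w0: successors {w0, w2, w3, w4}; p | ~[]~p there: w0:T, w2:T, w3:T, w4:T. ✓
w1: successors {w1, w2, w3, w4, w5}; p | ~[]~p there: w1:T, w2:T, w3:T, w4:T, w5:T. ✓
w2: successors {w0, w1, w2, w3, w4, w5, w7}; p | ~[]~p there: w0:T, w1:T, w2:T, w3:T, w4:T, w5:T, w7:T. ✓
w3: successors {w1, w2, w6, w7}; p | ~[]~p there: w1:T, w2:T, w6:T, w7:T. ✓
w4: successors {w0, w1, w2, w3, w4, w5, w6, w7}; p | ~[]~p there: w0:T, w1:T, w2:T, w3:T, w4:T, w5:T, w6:T, w7:T. ✓
w5: successors {w2, w5, w6}; p | ~[]~p there: w2:T, w5:T, w6:T. ✓
w6: successors {w0, w1, w2, w6, w7}; p | ~[]~p there: w0:T, w1:T, w2:T, w6:T, w7:T. ✓
w7: successors {w0, w1, w3, w4, w7}; p | ~[]~p there: w0:T, w1:T, w3:T, w4:T, w7:T. ✓
Satisfying worlds: {w0, w1, w2, w3, w4, w5, w6, w7}.

8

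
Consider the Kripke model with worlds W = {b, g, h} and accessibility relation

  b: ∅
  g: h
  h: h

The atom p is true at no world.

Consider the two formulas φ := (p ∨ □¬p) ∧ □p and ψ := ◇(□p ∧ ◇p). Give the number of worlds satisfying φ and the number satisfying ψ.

For (p ∨ □¬p) ∧ □p:
b: p ∨ □¬p is T, □p is T. ✓
g: p ∨ □¬p is T, □p is F. ✗
h: p ∨ □¬p is T, □p is F. ✗
— 1 world.
For ◇(□p ∧ ◇p):
b: no successors, so ◇(□p ∧ ◇p) fails. ✗
g: successors {h}; □p ∧ ◇p there: h:F. ✗
h: successors {h}; □p ∧ ◇p there: h:F. ✗
— 0 worlds.

1 and 0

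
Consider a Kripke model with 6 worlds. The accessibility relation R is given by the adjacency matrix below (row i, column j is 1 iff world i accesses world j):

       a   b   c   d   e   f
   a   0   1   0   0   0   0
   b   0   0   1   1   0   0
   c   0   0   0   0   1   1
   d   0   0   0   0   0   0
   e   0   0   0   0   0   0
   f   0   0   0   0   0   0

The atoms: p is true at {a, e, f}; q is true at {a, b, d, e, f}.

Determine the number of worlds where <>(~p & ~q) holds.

1

a: successors {b}; ~p & ~q there: b:F. ✗
b: successors {c, d}; ~p & ~q there: c:T, d:F. ✓
c: successors {e, f}; ~p & ~q there: e:F, f:F. ✗
d: no successors, so <>(~p & ~q) fails. ✗
e: no successors, so <>(~p & ~q) fails. ✗
f: no successors, so <>(~p & ~q) fails. ✗
Satisfying worlds: {b}.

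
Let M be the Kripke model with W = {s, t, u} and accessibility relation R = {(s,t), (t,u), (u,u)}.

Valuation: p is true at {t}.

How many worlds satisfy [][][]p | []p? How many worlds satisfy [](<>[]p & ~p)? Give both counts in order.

For [][][]p | []p:
s: [][][]p is F, []p is T. ✓
t: [][][]p is F, []p is F. ✗
u: [][][]p is F, []p is F. ✗
— 1 world.
For [](<>[]p & ~p):
s: successors {t}; <>[]p & ~p there: t:F. ✗
t: successors {u}; <>[]p & ~p there: u:F. ✗
u: successors {u}; <>[]p & ~p there: u:F. ✗
— 0 worlds.

1 and 0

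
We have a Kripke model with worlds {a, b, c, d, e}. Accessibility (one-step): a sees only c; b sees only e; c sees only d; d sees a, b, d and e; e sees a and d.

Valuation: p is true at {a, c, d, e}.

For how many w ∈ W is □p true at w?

4

a: successors {c}; p there: c:T. ✓
b: successors {e}; p there: e:T. ✓
c: successors {d}; p there: d:T. ✓
d: successors {a, b, d, e}; p there: a:T, b:F, d:T, e:T. ✗
e: successors {a, d}; p there: a:T, d:T. ✓
Satisfying worlds: {a, b, c, e}.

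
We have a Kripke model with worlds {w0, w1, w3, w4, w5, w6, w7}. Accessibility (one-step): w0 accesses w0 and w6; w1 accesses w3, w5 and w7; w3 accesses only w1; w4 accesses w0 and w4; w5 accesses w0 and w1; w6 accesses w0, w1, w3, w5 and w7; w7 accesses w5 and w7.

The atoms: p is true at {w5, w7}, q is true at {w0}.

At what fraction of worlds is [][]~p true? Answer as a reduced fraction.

1/7

w0: successors {w0, w6}; []~p there: w0:T, w6:F. ✗
w1: successors {w3, w5, w7}; []~p there: w3:T, w5:T, w7:F. ✗
w3: successors {w1}; []~p there: w1:F. ✗
w4: successors {w0, w4}; []~p there: w0:T, w4:T. ✓
w5: successors {w0, w1}; []~p there: w0:T, w1:F. ✗
w6: successors {w0, w1, w3, w5, w7}; []~p there: w0:T, w1:F, w3:T, w5:T, w7:F. ✗
w7: successors {w5, w7}; []~p there: w5:T, w7:F. ✗
That's 1 of 7 worlds, so 1/7.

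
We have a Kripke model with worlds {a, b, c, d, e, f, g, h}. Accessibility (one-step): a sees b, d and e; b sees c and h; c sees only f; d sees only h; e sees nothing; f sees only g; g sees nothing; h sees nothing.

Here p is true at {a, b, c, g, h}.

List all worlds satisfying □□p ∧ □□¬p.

a: □□p is T, □□¬p is F. ✗
b: □□p is F, □□¬p is T. ✗
c: □□p is T, □□¬p is F. ✗
d: □□p is T, □□¬p is T. ✓
e: □□p is T, □□¬p is T. ✓
f: □□p is T, □□¬p is T. ✓
g: □□p is T, □□¬p is T. ✓
h: □□p is T, □□¬p is T. ✓

{d, e, f, g, h}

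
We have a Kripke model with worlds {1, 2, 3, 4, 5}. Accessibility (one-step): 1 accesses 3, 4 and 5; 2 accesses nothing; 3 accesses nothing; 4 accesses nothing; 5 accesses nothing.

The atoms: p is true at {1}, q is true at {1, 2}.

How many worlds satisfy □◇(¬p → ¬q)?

4

1: successors {3, 4, 5}; ◇(¬p → ¬q) there: 3:F, 4:F, 5:F. ✗
2: no successors, so □◇(¬p → ¬q) holds vacuously. ✓
3: no successors, so □◇(¬p → ¬q) holds vacuously. ✓
4: no successors, so □◇(¬p → ¬q) holds vacuously. ✓
5: no successors, so □◇(¬p → ¬q) holds vacuously. ✓
Satisfying worlds: {2, 3, 4, 5}.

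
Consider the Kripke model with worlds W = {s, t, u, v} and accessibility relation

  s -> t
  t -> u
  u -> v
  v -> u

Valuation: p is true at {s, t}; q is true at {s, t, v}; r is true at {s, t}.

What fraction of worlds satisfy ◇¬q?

1/2

s: successors {t}; ¬q there: t:F. ✗
t: successors {u}; ¬q there: u:T. ✓
u: successors {v}; ¬q there: v:F. ✗
v: successors {u}; ¬q there: u:T. ✓
That's 2 of 4 worlds, so 2/4 = 1/2.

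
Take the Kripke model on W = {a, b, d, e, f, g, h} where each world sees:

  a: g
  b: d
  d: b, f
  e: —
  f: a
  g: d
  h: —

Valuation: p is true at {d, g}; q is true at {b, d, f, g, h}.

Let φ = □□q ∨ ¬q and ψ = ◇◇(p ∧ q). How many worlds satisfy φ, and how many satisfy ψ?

6 and 3

For □□q ∨ ¬q:
a: □□q is T, ¬q is T. ✓
b: □□q is T, ¬q is F. ✓
d: □□q is F, ¬q is F. ✗
e: □□q is T, ¬q is T. ✓
f: □□q is T, ¬q is F. ✓
g: □□q is T, ¬q is F. ✓
h: □□q is T, ¬q is F. ✓
— 6 worlds.
For ◇◇(p ∧ q):
a: successors {g}; ◇(p ∧ q) there: g:T. ✓
b: successors {d}; ◇(p ∧ q) there: d:F. ✗
d: successors {b, f}; ◇(p ∧ q) there: b:T, f:F. ✓
e: no successors, so ◇◇(p ∧ q) fails. ✗
f: successors {a}; ◇(p ∧ q) there: a:T. ✓
g: successors {d}; ◇(p ∧ q) there: d:F. ✗
h: no successors, so ◇◇(p ∧ q) fails. ✗
— 3 worlds.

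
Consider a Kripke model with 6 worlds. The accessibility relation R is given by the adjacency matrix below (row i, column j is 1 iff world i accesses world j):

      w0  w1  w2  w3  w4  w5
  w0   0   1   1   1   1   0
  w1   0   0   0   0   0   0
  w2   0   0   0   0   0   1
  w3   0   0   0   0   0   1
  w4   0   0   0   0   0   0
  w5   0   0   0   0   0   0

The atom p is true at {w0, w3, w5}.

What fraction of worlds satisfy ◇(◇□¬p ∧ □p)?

1/6

w0: successors {w1, w2, w3, w4}; ◇□¬p ∧ □p there: w1:F, w2:T, w3:T, w4:F. ✓
w1: no successors, so ◇(◇□¬p ∧ □p) fails. ✗
w2: successors {w5}; ◇□¬p ∧ □p there: w5:F. ✗
w3: successors {w5}; ◇□¬p ∧ □p there: w5:F. ✗
w4: no successors, so ◇(◇□¬p ∧ □p) fails. ✗
w5: no successors, so ◇(◇□¬p ∧ □p) fails. ✗
That's 1 of 6 worlds, so 1/6.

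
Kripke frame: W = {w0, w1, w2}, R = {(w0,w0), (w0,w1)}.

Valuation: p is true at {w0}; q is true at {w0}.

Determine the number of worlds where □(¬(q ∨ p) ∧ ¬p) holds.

2

w0: successors {w0, w1}; ¬(q ∨ p) ∧ ¬p there: w0:F, w1:T. ✗
w1: no successors, so □(¬(q ∨ p) ∧ ¬p) holds vacuously. ✓
w2: no successors, so □(¬(q ∨ p) ∧ ¬p) holds vacuously. ✓
Satisfying worlds: {w1, w2}.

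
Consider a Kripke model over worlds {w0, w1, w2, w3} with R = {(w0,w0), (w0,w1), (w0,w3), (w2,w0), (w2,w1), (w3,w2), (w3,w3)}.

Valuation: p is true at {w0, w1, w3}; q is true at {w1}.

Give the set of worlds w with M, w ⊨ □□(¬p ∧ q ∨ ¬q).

{w1}

w0: successors {w0, w1, w3}; □(¬p ∧ q ∨ ¬q) there: w0:F, w1:T, w3:T. ✗
w1: no successors, so □□(¬p ∧ q ∨ ¬q) holds vacuously. ✓
w2: successors {w0, w1}; □(¬p ∧ q ∨ ¬q) there: w0:F, w1:T. ✗
w3: successors {w2, w3}; □(¬p ∧ q ∨ ¬q) there: w2:F, w3:T. ✗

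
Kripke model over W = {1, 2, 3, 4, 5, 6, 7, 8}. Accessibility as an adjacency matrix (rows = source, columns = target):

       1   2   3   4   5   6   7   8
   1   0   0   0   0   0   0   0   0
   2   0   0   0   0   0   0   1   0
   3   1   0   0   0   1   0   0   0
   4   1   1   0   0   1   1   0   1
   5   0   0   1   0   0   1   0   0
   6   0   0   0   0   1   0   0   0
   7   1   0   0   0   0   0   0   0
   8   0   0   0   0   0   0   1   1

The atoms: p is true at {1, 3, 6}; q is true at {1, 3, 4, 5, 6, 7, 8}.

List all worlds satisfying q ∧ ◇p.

1: q is T, ◇p is F. ✗
2: q is F, ◇p is F. ✗
3: q is T, ◇p is T. ✓
4: q is T, ◇p is T. ✓
5: q is T, ◇p is T. ✓
6: q is T, ◇p is F. ✗
7: q is T, ◇p is T. ✓
8: q is T, ◇p is F. ✗

{3, 4, 5, 7}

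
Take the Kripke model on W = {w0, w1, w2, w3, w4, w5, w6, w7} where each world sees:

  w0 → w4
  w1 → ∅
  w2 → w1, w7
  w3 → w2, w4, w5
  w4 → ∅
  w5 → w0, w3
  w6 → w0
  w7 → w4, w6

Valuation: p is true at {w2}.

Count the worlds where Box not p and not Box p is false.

w0: Box not p is T, not Box p is T. ✓
w1: Box not p is T, not Box p is F. ✗
w2: Box not p is T, not Box p is T. ✓
w3: Box not p is F, not Box p is T. ✗
w4: Box not p is T, not Box p is F. ✗
w5: Box not p is T, not Box p is T. ✓
w6: Box not p is T, not Box p is T. ✓
w7: Box not p is T, not Box p is T. ✓
Satisfying worlds: {w0, w2, w5, w6, w7}.
So Box not p and not Box p fails at the other 3 worlds.

3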